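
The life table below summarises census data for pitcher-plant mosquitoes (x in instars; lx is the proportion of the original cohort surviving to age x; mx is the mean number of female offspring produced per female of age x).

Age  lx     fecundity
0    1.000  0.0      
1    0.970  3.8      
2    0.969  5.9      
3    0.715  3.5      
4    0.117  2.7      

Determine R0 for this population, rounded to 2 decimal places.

lx·mx by age: 0, 3.686, 5.7171, 2.5025, 0.3159
R0 = Σ lx·mx = 12.2215 → 12.22

12.22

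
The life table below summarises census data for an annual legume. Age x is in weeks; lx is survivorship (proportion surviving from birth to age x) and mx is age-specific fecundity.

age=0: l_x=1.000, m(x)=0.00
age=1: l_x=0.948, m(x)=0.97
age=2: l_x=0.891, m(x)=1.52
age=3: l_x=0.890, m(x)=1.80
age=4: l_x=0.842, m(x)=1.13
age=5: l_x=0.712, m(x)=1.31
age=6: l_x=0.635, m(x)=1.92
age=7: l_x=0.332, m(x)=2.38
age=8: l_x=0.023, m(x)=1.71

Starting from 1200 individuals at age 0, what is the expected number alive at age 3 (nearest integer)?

Expected survivors = N0 · l_3 = 1200 × 0.890 = 1068 → 1068

1068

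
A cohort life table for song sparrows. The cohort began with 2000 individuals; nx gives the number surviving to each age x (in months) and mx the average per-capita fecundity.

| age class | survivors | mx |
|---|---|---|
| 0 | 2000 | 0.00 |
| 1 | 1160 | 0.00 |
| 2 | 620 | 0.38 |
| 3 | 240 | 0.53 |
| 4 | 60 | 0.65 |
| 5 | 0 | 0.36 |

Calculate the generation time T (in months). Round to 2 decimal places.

lx = nx/n0 = nx/2000: 1, 0.58, 0.31, 0.12, 0.03, 0
lx·mx: 0, 0, 0.1178, 0.0636, 0.0195, 0 → R0 = 0.2009
x·lx·mx: 0, 0, 0.2356, 0.1908, 0.078, 0 → Σ = 0.5044
T = 0.5044 / 0.2009 = 2.510702… → 2.51

2.51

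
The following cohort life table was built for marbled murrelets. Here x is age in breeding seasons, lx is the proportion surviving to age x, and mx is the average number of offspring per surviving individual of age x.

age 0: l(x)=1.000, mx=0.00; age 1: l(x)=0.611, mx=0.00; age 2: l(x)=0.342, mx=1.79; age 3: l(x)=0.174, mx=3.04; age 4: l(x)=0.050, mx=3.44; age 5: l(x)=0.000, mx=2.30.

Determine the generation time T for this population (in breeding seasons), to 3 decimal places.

lx·mx: 0, 0, 0.61218, 0.52896, 0.172, 0 → R0 = 1.31314
x·lx·mx: 0, 0, 1.22436, 1.58688, 0.688, 0 → Σ = 3.49924
T = 3.49924 / 1.31314 = 2.664788… → 2.665

2.665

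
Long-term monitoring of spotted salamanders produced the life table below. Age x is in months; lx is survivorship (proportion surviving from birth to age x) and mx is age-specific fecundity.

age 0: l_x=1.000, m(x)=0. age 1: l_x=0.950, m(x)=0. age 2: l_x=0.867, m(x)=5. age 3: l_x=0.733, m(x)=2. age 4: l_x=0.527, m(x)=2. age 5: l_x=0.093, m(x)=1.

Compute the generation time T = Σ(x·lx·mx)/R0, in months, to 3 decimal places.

2.555

lx·mx: 0, 0, 4.335, 1.466, 1.054, 0.093 → R0 = 6.948
x·lx·mx: 0, 0, 8.67, 4.398, 4.216, 0.465 → Σ = 17.749
T = 17.749 / 6.948 = 2.554548… → 2.555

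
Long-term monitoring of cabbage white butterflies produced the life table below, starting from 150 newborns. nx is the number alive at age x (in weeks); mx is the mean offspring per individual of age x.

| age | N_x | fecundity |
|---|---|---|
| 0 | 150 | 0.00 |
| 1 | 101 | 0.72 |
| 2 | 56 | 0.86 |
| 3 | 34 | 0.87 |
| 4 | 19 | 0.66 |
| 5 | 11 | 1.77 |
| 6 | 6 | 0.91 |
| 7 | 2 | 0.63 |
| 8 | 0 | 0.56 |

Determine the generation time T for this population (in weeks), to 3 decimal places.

lx = nx/n0 = nx/150: 1, 0.67333…, 0.37333…, 0.22667…, 0.12667…, 0.07333…, 0.04, 0.01333…, 0
lx·mx: 0, 0.4848…, 0.321067…, 0.1972…, 0.0836…, 0.1298…, 0.0364, 0.0084…, 0 → R0 = 1.261267…
x·lx·mx: 0, 0.4848…, 0.642133…, 0.5916…, 0.3344…, 0.649…, 0.2184, 0.0588…, 0 → Σ = 2.979133…
T = 2.979133… / 1.261267… = 2.362017… → 2.362

2.362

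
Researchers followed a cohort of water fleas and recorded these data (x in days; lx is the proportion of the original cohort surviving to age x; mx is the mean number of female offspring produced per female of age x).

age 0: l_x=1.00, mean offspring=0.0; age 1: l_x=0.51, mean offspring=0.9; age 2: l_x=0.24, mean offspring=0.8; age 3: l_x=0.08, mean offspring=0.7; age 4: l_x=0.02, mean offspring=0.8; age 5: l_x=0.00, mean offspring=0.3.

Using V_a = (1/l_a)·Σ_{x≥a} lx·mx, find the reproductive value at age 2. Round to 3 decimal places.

1.100

lx·mx for x ≥ 2: 0.192, 0.056, 0.016, 0 → sum = 0.264
V_2 = 0.264 / l_2 = 0.264 / 0.24 = 1.1 → 1.100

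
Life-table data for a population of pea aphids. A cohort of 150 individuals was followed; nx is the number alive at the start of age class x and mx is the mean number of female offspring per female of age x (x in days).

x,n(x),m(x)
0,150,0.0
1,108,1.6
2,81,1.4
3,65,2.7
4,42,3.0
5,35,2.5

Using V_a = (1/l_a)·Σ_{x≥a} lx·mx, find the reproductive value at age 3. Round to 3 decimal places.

5.985

lx = nx/n0 = nx/150: 1, 0.72, 0.54, 0.43333…, 0.28, 0.23333…
lx·mx for x ≥ 3: 1.17…, 0.84, 0.583333… → sum = 2.593333…
V_3 = 2.593333… / l_3 = 2.593333… / 0.433333… = 5.984615… → 5.985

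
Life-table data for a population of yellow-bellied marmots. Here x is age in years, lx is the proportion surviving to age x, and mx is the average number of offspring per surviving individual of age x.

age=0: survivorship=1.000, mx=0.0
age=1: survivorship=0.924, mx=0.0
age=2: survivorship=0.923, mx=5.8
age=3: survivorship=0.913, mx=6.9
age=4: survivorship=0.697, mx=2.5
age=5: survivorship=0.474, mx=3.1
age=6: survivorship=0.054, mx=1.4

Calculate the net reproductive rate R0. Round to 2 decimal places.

14.94

lx·mx by age: 0, 0, 5.3534, 6.2997, 1.7425, 1.4694, 0.0756
R0 = Σ lx·mx = 14.9406 → 14.94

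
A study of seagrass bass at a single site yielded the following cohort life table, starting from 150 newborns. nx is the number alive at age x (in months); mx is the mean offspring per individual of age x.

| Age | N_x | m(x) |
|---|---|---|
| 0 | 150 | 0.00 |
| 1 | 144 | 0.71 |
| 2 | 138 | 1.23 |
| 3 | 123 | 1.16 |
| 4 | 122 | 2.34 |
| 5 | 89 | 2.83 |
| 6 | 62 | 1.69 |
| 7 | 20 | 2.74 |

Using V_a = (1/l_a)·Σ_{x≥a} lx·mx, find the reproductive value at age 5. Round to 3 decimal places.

lx = nx/n0 = nx/150: 1, 0.96, 0.92, 0.82, 0.81333…, 0.59333…, 0.41333…, 0.13333…
lx·mx for x ≥ 5: 1.679133…, 0.698533…, 0.365333… → sum = 2.743…
V_5 = 2.743… / l_5 = 2.743… / 0.593333… = 4.623034… → 4.623

4.623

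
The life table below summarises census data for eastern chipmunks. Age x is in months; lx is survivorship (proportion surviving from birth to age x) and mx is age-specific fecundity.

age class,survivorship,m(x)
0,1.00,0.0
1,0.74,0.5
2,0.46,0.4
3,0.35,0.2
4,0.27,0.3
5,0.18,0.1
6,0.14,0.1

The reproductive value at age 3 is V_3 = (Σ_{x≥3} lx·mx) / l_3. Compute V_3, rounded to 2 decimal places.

lx·mx for x ≥ 3: 0.07, 0.081, 0.018, 0.014 → sum = 0.183
V_3 = 0.183 / l_3 = 0.183 / 0.35 = 0.522857… → 0.52

0.52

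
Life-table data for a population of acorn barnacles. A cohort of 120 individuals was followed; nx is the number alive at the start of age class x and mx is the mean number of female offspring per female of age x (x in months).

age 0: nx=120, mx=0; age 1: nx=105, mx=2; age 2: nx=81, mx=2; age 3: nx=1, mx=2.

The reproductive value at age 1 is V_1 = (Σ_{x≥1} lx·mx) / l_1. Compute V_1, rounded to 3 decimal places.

3.562

lx = nx/n0 = nx/120: 1, 0.875, 0.675, 0.00833…
lx·mx for x ≥ 1: 1.75, 1.35, 0.016667… → sum = 3.116667…
V_1 = 3.116667… / l_1 = 3.116667… / 0.875 = 3.561905… → 3.562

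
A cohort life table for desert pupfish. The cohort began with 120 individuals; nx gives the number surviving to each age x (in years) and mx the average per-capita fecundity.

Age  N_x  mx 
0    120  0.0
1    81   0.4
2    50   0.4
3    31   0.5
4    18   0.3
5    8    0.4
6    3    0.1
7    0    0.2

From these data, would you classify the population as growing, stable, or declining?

lx = nx/n0 = nx/120: 1, 0.675, 0.41667…, 0.25833…, 0.15, 0.06667…, 0.025, 0
R0 = Σ lx·mx = 0 + 0.27 + 0.166667… + 0.129167… + 0.045 + 0.026667… + 0.0025 + 0 = 0.64…
R0 < 1, so the population is declining.

declining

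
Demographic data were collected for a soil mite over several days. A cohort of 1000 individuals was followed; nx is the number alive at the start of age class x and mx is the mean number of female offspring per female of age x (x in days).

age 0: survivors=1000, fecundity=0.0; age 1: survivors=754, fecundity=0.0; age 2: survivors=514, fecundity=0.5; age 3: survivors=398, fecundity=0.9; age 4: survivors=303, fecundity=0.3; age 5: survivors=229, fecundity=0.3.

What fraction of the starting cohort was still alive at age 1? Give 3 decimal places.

l_1 = n_1/n_0 = 754/1000 = 0.754 → 0.754

0.754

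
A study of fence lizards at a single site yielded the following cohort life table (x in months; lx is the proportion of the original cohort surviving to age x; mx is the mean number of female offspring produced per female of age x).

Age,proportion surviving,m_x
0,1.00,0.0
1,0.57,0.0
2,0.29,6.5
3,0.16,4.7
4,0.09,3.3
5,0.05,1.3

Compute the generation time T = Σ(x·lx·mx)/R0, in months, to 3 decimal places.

2.514

lx·mx: 0, 0, 1.885, 0.752, 0.297, 0.065 → R0 = 2.999
x·lx·mx: 0, 0, 3.77, 2.256, 1.188, 0.325 → Σ = 7.539
T = 7.539 / 2.999 = 2.513838… → 2.514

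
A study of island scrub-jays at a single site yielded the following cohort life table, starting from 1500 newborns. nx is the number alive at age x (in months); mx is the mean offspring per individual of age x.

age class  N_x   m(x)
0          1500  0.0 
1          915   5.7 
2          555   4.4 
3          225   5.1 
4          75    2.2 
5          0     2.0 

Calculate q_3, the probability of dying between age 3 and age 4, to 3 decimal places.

lx = nx/n0 = nx/1500: 1, 0.61, 0.37, 0.15, 0.05, 0
q_3 = (l_3 − l_4) / l_3 = (0.15 − 0.05) / 0.15
     = 0.1 / 0.15 = 0.666667… → 0.667

0.667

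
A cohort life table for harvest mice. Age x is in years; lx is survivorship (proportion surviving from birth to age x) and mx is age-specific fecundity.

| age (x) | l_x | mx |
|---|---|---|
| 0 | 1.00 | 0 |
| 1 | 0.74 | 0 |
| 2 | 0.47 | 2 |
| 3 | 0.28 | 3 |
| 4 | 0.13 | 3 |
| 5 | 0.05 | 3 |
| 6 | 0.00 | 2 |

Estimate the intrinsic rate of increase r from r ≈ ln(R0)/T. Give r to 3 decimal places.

0.291

R0 = Σ lx·mx = 0 + 0 + 0.94 + 0.84 + 0.39 + 0.15 + 0 = 2.32
Σ x·lx·mx = 6.71; T = 6.71/2.32 = 2.89224…
r ≈ ln(R0)/T = ln(2.32)/2.89224… = 0.29097… → 0.291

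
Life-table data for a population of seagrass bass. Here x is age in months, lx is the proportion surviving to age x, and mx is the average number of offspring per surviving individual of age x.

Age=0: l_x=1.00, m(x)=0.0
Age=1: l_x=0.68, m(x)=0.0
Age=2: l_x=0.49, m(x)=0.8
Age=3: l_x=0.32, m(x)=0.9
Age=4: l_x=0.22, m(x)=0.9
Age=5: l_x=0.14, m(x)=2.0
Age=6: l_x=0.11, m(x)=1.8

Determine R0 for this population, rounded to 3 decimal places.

1.356

lx·mx by age: 0, 0, 0.392, 0.288, 0.198, 0.28, 0.198
R0 = Σ lx·mx = 1.356 → 1.356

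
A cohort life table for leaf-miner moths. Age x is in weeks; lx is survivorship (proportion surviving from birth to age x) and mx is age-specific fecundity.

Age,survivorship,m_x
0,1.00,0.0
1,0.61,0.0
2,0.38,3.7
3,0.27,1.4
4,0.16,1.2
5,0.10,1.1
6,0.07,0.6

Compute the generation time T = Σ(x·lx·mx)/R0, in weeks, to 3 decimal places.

lx·mx: 0, 0, 1.406, 0.378, 0.192, 0.11, 0.042 → R0 = 2.128
x·lx·mx: 0, 0, 2.812, 1.134, 0.768, 0.55, 0.252 → Σ = 5.516
T = 5.516 / 2.128 = 2.592105… → 2.592

2.592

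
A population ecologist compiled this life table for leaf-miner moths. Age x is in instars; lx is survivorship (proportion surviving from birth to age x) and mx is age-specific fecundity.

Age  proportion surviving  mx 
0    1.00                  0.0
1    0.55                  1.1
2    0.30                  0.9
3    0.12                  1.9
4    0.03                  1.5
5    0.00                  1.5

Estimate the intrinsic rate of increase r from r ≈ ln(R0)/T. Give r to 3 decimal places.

R0 = Σ lx·mx = 0 + 0.605 + 0.27 + 0.228 + 0.045 + 0 = 1.148
Σ x·lx·mx = 2.009; T = 2.009/1.148 = 1.75
r ≈ ln(R0)/T = ln(1.148)/1.75 = 0.07887… → 0.079

0.079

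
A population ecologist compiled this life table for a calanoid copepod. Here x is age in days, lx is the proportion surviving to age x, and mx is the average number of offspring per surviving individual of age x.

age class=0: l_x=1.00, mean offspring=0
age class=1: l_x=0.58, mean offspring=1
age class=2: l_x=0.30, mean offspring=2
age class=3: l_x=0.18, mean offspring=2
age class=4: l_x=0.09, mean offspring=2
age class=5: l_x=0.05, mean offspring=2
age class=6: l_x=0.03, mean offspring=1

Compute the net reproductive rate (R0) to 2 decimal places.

1.85

lx·mx by age: 0, 0.58, 0.6, 0.36, 0.18, 0.1, 0.03
R0 = Σ lx·mx = 1.85 → 1.85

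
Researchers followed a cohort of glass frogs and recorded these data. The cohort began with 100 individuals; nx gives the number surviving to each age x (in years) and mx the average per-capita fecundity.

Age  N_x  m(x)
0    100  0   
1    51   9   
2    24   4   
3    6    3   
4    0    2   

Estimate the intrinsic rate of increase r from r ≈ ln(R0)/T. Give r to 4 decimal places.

lx = nx/n0 = nx/100: 1, 0.51, 0.24, 0.06, 0
R0 = Σ lx·mx = 0 + 4.59 + 0.96 + 0.18 + 0 = 5.73
Σ x·lx·mx = 7.05; T = 7.05/5.73 = 1.23037…
r ≈ ln(R0)/T = ln(5.73)/1.23037… = 1.418858… → 1.4189

1.4189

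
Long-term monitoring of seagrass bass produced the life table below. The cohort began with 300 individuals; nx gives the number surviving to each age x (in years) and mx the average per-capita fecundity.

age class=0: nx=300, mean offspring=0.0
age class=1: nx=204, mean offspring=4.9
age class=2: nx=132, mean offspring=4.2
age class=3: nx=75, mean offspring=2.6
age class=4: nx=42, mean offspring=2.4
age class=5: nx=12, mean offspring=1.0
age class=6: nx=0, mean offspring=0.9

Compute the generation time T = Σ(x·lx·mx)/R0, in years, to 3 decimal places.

1.695

lx = nx/n0 = nx/300: 1, 0.68, 0.44, 0.25, 0.14, 0.04, 0
lx·mx: 0, 3.332, 1.848, 0.65, 0.336, 0.04, 0 → R0 = 6.206
x·lx·mx: 0, 3.332, 3.696, 1.95, 1.344, 0.2, 0 → Σ = 10.522
T = 10.522 / 6.206 = 1.695456… → 1.695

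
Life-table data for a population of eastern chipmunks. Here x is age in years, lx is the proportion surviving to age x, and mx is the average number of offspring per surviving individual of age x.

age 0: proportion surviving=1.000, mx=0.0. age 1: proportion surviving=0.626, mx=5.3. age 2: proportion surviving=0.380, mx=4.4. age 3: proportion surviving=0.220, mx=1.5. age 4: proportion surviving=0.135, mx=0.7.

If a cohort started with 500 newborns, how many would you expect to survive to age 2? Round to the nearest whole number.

190

Expected survivors = N0 · l_2 = 500 × 0.380 = 190 → 190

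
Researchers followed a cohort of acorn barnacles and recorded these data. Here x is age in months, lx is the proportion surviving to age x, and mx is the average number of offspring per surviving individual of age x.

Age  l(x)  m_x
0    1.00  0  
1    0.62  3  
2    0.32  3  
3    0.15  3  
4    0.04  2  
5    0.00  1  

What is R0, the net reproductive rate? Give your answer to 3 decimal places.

3.350

lx·mx by age: 0, 1.86, 0.96, 0.45, 0.08, 0
R0 = Σ lx·mx = 3.35 → 3.350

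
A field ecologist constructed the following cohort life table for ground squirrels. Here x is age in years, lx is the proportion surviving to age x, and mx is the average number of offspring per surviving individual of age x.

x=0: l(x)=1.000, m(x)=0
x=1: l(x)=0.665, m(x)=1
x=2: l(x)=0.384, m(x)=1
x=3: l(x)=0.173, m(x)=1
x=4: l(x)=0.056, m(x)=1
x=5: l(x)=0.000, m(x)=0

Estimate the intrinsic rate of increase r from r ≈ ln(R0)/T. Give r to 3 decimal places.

0.144

R0 = Σ lx·mx = 0 + 0.665 + 0.384 + 0.173 + 0.056 + 0 = 1.278
Σ x·lx·mx = 2.176; T = 2.176/1.278 = 1.70266…
r ≈ ln(R0)/T = ln(1.278)/1.70266… = 0.14407… → 0.144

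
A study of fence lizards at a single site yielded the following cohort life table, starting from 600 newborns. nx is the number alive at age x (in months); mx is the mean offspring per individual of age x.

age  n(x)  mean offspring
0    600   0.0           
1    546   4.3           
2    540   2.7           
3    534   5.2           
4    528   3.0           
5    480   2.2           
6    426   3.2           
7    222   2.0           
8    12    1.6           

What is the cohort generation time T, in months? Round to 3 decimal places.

3.317

lx = nx/n0 = nx/600: 1, 0.91, 0.9, 0.89, 0.88, 0.8, 0.71, 0.37, 0.02
lx·mx: 0, 3.913, 2.43, 4.628, 2.64, 1.76, 2.272, 0.74, 0.032 → R0 = 18.415
x·lx·mx: 0, 3.913, 4.86, 13.884, 10.56, 8.8, 13.632, 5.18, 0.256 → Σ = 61.085
T = 61.085 / 18.415 = 3.317133… → 3.317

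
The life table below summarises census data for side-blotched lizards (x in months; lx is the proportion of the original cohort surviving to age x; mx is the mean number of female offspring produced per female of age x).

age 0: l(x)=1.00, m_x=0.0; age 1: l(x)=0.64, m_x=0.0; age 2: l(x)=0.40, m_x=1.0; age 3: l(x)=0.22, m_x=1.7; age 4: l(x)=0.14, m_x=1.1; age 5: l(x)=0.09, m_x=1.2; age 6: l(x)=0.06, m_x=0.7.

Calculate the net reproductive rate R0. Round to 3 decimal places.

lx·mx by age: 0, 0, 0.4, 0.374, 0.154, 0.108, 0.042
R0 = Σ lx·mx = 1.078 → 1.078

1.078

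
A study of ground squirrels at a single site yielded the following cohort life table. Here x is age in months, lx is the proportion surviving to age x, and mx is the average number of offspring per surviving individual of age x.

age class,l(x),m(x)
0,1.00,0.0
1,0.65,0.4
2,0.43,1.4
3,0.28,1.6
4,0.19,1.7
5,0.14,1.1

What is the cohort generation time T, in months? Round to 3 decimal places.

2.725

lx·mx: 0, 0.26, 0.602, 0.448, 0.323, 0.154 → R0 = 1.787
x·lx·mx: 0, 0.26, 1.204, 1.344, 1.292, 0.77 → Σ = 4.87
T = 4.87 / 1.787 = 2.725238… → 2.725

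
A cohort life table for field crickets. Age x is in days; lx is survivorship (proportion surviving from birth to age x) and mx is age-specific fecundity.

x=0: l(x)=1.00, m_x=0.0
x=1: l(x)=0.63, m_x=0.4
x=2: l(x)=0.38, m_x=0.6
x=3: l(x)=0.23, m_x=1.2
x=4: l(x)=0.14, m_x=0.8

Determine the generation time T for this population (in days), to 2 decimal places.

lx·mx: 0, 0.252, 0.228, 0.276, 0.112 → R0 = 0.868
x·lx·mx: 0, 0.252, 0.456, 0.828, 0.448 → Σ = 1.984
T = 1.984 / 0.868 = 2.285714… → 2.29

2.29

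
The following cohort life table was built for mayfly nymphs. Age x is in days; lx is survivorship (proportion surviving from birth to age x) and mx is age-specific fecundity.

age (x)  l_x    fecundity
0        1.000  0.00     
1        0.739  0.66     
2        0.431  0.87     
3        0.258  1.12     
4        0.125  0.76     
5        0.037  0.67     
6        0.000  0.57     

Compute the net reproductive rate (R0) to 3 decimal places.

1.271

lx·mx by age: 0, 0.48774, 0.37497, 0.28896, 0.095, 0.02479, 0
R0 = Σ lx·mx = 1.27146 → 1.271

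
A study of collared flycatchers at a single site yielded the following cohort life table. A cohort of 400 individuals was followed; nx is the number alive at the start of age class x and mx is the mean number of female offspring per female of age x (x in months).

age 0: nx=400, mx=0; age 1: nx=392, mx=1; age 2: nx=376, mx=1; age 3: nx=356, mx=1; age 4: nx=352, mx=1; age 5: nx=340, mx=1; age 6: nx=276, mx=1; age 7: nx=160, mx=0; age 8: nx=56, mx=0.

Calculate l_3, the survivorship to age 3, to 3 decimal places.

0.890

l_3 = n_3/n_0 = 356/400 = 0.89 → 0.890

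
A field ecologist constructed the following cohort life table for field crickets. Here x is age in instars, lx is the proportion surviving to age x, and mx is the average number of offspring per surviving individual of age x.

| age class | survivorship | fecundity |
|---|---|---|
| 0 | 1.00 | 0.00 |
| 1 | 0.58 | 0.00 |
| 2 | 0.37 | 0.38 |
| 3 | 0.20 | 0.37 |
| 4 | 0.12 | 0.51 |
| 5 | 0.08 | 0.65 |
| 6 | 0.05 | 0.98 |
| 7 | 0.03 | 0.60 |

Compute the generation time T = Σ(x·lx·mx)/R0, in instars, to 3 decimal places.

3.617

lx·mx: 0, 0, 0.1406, 0.074, 0.0612, 0.052, 0.049, 0.018 → R0 = 0.3948
x·lx·mx: 0, 0, 0.2812, 0.222, 0.2448, 0.26, 0.294, 0.126 → Σ = 1.428
T = 1.428 / 0.3948 = 3.617021… → 3.617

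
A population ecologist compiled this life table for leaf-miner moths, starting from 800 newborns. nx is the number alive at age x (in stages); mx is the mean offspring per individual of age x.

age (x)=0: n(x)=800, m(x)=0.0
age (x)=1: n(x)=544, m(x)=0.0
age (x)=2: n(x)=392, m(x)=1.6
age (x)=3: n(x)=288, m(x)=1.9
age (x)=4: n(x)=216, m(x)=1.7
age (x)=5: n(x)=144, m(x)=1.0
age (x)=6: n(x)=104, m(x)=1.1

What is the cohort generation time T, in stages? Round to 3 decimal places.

3.206

lx = nx/n0 = nx/800: 1, 0.68, 0.49, 0.36, 0.27, 0.18, 0.13
lx·mx: 0, 0, 0.784, 0.684, 0.459, 0.18, 0.143 → R0 = 2.25
x·lx·mx: 0, 0, 1.568, 2.052, 1.836, 0.9, 0.858 → Σ = 7.214
T = 7.214 / 2.25 = 3.206222… → 3.206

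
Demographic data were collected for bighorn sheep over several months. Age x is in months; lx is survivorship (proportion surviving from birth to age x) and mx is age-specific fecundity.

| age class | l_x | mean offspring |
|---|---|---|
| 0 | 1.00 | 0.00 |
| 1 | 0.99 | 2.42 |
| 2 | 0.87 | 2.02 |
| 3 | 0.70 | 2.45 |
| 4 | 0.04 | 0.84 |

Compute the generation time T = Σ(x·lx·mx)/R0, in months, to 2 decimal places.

lx·mx: 0, 2.3958, 1.7574, 1.715, 0.0336 → R0 = 5.9018
x·lx·mx: 0, 2.3958, 3.5148, 5.145, 0.1344 → Σ = 11.19
T = 11.19 / 5.9018 = 1.896032… → 1.90

1.90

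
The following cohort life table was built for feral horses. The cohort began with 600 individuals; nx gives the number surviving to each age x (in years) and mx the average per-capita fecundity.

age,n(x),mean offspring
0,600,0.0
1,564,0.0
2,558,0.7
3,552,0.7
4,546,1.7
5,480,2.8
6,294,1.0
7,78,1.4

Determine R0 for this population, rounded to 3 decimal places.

lx = nx/n0 = nx/600: 1, 0.94, 0.93, 0.92, 0.91, 0.8, 0.49, 0.13
lx·mx by age: 0, 0, 0.651, 0.644, 1.547, 2.24, 0.49, 0.182
R0 = Σ lx·mx = 5.754 → 5.754

5.754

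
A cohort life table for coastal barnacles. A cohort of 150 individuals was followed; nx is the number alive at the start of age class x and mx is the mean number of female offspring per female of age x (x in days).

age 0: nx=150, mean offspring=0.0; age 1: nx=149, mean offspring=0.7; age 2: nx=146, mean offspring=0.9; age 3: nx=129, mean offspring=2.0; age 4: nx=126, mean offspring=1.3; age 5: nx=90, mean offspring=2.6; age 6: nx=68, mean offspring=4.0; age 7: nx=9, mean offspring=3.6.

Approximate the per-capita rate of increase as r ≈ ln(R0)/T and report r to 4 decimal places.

lx = nx/n0 = nx/150: 1, 0.99333…, 0.97333…, 0.86, 0.84, 0.6, 0.45333…, 0.06
R0 = Σ lx·mx = 0 + 0.69533… + 0.876… + 1.72 + 1.092 + 1.56 + 1.81333… + 0.216 = 7.972667…
Σ x·lx·mx = 32.167333…; T = 32.167333…/7.972667… = 4.0347…
r ≈ ln(R0)/T = ln(7.972667…)/4.0347… = 0.514541… → 0.5145

0.5145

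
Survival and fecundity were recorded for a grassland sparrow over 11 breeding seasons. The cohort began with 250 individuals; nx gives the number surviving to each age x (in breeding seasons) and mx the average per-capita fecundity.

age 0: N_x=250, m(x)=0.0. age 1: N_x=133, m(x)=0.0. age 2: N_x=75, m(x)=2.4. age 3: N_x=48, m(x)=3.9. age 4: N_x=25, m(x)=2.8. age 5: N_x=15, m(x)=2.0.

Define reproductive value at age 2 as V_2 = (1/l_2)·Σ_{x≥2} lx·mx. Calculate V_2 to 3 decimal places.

lx = nx/n0 = nx/250: 1, 0.532, 0.3, 0.192, 0.1, 0.06
lx·mx for x ≥ 2: 0.72, 0.7488, 0.28, 0.12 → sum = 1.8688
V_2 = 1.8688 / l_2 = 1.8688 / 0.3 = 6.229333… → 6.229

6.229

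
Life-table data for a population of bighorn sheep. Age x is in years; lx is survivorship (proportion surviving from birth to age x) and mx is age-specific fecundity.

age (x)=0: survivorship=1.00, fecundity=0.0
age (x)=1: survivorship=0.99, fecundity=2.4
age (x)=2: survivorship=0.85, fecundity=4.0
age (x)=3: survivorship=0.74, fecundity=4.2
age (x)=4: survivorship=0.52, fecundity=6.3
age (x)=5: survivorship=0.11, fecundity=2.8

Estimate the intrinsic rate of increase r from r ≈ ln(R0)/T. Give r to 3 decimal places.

0.949

R0 = Σ lx·mx = 0 + 2.376 + 3.4 + 3.108 + 3.276 + 0.308 = 12.468
Σ x·lx·mx = 33.144; T = 33.144/12.468 = 2.65833…
r ≈ ln(R0)/T = ln(12.468)/2.65833… = 0.94916… → 0.949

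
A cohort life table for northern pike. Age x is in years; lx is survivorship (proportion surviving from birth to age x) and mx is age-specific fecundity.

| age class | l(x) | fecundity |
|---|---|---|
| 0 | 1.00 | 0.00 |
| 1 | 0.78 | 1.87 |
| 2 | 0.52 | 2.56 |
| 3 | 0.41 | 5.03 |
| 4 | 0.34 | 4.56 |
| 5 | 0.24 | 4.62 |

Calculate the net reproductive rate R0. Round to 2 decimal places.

7.51

lx·mx by age: 0, 1.4586, 1.3312, 2.0623, 1.5504, 1.1088
R0 = Σ lx·mx = 7.5113 → 7.51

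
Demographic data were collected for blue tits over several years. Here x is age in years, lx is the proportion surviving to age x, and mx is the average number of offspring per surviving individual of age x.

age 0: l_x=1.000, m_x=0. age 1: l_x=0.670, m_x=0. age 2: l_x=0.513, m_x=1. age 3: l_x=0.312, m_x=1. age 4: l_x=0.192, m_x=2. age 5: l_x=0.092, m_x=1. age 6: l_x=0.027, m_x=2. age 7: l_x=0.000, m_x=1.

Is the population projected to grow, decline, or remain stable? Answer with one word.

R0 = Σ lx·mx = 0 + 0 + 0.513 + 0.312 + 0.384 + 0.092 + 0.054 + 0 = 1.355
R0 > 1, so the population is growing.

growing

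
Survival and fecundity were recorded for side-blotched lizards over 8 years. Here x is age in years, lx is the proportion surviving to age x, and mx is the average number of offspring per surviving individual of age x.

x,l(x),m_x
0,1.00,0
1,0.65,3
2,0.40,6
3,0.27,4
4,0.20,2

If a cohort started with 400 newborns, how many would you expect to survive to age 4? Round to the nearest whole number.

80

Expected survivors = N0 · l_4 = 400 × 0.20 = 80 → 80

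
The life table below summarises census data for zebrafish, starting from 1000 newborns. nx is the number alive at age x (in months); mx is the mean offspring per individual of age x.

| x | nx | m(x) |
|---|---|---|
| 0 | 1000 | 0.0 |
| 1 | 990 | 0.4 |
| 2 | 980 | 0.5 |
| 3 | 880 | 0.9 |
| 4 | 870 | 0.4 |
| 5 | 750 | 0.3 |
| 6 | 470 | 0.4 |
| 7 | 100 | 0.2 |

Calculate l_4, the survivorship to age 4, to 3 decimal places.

0.870

l_4 = n_4/n_0 = 870/1000 = 0.87 → 0.870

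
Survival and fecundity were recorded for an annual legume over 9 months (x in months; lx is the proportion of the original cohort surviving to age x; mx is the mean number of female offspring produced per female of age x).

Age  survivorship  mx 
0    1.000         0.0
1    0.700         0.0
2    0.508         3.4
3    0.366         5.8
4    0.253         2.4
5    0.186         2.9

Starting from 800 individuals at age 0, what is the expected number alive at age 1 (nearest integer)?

560

Expected survivors = N0 · l_1 = 800 × 0.700 = 560 → 560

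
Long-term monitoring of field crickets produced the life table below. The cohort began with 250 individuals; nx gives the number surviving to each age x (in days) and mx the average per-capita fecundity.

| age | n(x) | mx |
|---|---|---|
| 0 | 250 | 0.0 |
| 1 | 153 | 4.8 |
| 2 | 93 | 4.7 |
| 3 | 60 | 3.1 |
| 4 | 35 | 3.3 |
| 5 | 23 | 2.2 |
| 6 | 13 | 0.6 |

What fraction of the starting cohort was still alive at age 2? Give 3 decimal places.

0.372

l_2 = n_2/n_0 = 93/250 = 0.372 → 0.372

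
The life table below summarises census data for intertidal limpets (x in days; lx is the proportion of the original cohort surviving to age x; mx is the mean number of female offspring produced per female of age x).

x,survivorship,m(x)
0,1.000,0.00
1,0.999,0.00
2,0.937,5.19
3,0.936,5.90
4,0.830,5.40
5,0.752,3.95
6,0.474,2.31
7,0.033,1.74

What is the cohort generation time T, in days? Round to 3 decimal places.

lx·mx: 0, 0, 4.86303, 5.5224, 4.482, 2.9704, 1.09494, 0.05742 → R0 = 18.99019
x·lx·mx: 0, 0, 9.72606, 16.5672, 17.928, 14.852, 6.56964, 0.40194 → Σ = 66.04484
T = 66.04484 / 18.99019 = 3.47784… → 3.478

3.478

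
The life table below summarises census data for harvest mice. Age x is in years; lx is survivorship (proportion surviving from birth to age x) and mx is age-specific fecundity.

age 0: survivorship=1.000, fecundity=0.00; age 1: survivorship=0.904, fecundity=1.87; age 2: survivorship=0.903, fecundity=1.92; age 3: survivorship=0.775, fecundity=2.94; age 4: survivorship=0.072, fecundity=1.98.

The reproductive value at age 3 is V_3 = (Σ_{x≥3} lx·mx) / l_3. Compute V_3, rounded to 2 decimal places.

3.12

lx·mx for x ≥ 3: 2.2785, 0.14256 → sum = 2.42106
V_3 = 2.42106 / l_3 = 2.42106 / 0.775 = 3.123948… → 3.12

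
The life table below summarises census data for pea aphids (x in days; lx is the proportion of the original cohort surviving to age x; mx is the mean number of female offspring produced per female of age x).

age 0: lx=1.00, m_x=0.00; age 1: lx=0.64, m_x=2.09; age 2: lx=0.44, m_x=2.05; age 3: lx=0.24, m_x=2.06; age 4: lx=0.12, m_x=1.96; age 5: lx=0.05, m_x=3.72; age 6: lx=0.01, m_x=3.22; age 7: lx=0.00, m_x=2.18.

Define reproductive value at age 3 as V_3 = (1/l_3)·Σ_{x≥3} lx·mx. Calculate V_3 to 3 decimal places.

3.949

lx·mx for x ≥ 3: 0.4944, 0.2352, 0.186, 0.0322, 0 → sum = 0.9478
V_3 = 0.9478 / l_3 = 0.9478 / 0.24 = 3.949167… → 3.949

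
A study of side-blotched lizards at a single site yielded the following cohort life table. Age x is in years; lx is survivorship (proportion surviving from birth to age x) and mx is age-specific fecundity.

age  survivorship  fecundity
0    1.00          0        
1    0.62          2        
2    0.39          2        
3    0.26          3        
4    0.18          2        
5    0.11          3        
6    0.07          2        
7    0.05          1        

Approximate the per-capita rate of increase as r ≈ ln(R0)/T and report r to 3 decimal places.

R0 = Σ lx·mx = 0 + 1.24 + 0.78 + 0.78 + 0.36 + 0.33 + 0.14 + 0.05 = 3.68
Σ x·lx·mx = 9.42; T = 9.42/3.68 = 2.55978…
r ≈ ln(R0)/T = ln(3.68)/2.55978… = 0.50899… → 0.509

0.509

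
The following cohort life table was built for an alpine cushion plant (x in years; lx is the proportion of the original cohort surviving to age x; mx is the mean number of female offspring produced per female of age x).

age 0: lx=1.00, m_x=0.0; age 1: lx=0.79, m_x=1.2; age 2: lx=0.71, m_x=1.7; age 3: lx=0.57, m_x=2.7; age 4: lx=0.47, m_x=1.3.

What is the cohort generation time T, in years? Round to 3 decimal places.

2.421

lx·mx: 0, 0.948, 1.207, 1.539, 0.611 → R0 = 4.305
x·lx·mx: 0, 0.948, 2.414, 4.617, 2.444 → Σ = 10.423
T = 10.423 / 4.305 = 2.421138… → 2.421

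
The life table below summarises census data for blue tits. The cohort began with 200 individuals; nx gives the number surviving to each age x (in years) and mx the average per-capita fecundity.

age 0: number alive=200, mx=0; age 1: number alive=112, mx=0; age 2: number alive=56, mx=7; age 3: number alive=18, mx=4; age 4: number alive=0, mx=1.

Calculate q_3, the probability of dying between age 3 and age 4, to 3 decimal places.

1.000

lx = nx/n0 = nx/200: 1, 0.56, 0.28, 0.09, 0
q_3 = (l_3 − l_4) / l_3 = (0.09 − 0) / 0.09
     = 0.09 / 0.09 = 1 → 1.000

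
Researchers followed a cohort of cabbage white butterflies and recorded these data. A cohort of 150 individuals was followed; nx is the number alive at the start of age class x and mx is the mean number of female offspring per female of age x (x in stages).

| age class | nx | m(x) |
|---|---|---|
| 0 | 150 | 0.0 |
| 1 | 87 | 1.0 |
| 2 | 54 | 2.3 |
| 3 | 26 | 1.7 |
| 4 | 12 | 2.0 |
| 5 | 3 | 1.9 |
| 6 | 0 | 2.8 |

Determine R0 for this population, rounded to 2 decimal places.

lx = nx/n0 = nx/150: 1, 0.58, 0.36, 0.17333…, 0.08, 0.02, 0
lx·mx by age: 0, 0.58, 0.828, 0.294667…, 0.16, 0.038, 0
R0 = Σ lx·mx = 1.900667… → 1.90

1.90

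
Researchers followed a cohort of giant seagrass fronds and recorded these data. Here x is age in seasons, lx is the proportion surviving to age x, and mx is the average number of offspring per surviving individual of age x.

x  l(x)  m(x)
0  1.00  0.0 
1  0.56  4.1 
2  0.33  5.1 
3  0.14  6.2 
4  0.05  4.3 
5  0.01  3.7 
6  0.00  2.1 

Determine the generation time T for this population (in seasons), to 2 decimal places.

lx·mx: 0, 2.296, 1.683, 0.868, 0.215, 0.037, 0 → R0 = 5.099
x·lx·mx: 0, 2.296, 3.366, 2.604, 0.86, 0.185, 0 → Σ = 9.311
T = 9.311 / 5.099 = 1.826044… → 1.83

1.83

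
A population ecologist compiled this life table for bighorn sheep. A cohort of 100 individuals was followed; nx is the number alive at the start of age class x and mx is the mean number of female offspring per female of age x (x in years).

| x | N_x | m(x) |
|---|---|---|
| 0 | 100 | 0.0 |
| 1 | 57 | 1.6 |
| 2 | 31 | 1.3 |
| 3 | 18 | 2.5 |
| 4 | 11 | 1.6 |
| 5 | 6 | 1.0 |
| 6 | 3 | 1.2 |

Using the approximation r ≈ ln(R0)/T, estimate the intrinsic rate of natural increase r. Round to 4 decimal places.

lx = nx/n0 = nx/100: 1, 0.57, 0.31, 0.18, 0.11, 0.06, 0.03
R0 = Σ lx·mx = 0 + 0.912 + 0.403 + 0.45 + 0.176 + 0.06 + 0.036 = 2.037
Σ x·lx·mx = 4.288; T = 4.288/2.037 = 2.10506…
r ≈ ln(R0)/T = ln(2.037)/2.10506… = 0.337985… → 0.3380

0.3380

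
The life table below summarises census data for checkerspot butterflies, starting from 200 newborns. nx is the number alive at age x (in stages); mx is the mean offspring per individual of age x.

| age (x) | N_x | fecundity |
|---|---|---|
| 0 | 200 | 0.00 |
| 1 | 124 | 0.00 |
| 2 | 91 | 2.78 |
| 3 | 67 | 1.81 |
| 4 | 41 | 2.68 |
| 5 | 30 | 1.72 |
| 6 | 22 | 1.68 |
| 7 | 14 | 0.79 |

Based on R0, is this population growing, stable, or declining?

growing

lx = nx/n0 = nx/200: 1, 0.62, 0.455, 0.335, 0.205, 0.15, 0.11, 0.07
R0 = Σ lx·mx = 0 + 0 + 1.2649 + 0.60635 + 0.5494 + 0.258 + 0.1848 + 0.0553 = 2.91875
R0 > 1, so the population is growing.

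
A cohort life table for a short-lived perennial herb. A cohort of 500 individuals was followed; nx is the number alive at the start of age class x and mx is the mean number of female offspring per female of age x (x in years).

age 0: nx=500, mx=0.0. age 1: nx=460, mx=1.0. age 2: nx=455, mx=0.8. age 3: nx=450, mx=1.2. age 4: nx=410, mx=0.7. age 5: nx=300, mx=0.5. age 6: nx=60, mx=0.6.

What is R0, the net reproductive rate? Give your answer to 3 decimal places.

lx = nx/n0 = nx/500: 1, 0.92, 0.91, 0.9, 0.82, 0.6, 0.12
lx·mx by age: 0, 0.92, 0.728, 1.08, 0.574, 0.3, 0.072
R0 = Σ lx·mx = 3.674 → 3.674

3.674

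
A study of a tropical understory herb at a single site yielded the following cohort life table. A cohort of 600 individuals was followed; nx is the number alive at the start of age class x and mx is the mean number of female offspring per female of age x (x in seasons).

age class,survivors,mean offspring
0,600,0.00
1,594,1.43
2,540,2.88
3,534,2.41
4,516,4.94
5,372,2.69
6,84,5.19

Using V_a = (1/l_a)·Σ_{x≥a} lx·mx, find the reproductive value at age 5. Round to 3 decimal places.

3.862

lx = nx/n0 = nx/600: 1, 0.99, 0.9, 0.89, 0.86, 0.62, 0.14
lx·mx for x ≥ 5: 1.6678, 0.7266 → sum = 2.3944
V_5 = 2.3944 / l_5 = 2.3944 / 0.62 = 3.861935… → 3.862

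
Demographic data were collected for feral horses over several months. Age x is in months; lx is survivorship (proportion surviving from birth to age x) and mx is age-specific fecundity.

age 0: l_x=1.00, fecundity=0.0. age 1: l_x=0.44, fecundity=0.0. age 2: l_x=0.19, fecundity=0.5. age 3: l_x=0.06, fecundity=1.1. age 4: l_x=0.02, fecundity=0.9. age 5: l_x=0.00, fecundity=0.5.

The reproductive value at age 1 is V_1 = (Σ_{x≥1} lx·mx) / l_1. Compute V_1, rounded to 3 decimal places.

0.407

lx·mx for x ≥ 1: 0, 0.095, 0.066, 0.018, 0 → sum = 0.179
V_1 = 0.179 / l_1 = 0.179 / 0.44 = 0.406818… → 0.407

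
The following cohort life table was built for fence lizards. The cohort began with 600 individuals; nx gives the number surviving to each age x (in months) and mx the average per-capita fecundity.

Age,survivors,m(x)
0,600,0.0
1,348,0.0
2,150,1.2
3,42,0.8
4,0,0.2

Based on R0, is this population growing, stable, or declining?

lx = nx/n0 = nx/600: 1, 0.58, 0.25, 0.07, 0
R0 = Σ lx·mx = 0 + 0 + 0.3 + 0.056 + 0 = 0.356
R0 < 1, so the population is declining.

declining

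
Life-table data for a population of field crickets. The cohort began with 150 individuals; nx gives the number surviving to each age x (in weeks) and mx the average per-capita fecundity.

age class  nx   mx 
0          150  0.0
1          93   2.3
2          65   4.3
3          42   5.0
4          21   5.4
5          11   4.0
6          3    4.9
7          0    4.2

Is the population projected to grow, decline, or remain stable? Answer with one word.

growing

lx = nx/n0 = nx/150: 1, 0.62, 0.43333…, 0.28, 0.14, 0.07333…, 0.02, 0
R0 = Σ lx·mx = 0 + 1.426 + 1.863333… + 1.4 + 0.756 + 0.293333… + 0.098 + 0 = 5.836667…
R0 > 1, so the population is growing.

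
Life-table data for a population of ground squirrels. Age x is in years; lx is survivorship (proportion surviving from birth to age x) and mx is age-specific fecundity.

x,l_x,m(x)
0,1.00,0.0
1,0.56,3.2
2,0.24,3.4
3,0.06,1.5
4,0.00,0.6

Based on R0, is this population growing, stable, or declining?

R0 = Σ lx·mx = 0 + 1.792 + 0.816 + 0.09 + 0 = 2.698
R0 > 1, so the population is growing.

growing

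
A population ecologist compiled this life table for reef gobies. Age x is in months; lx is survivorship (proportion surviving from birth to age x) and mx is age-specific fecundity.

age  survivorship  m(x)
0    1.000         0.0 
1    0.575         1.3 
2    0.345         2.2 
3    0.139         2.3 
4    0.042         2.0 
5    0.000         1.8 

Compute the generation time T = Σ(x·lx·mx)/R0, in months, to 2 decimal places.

lx·mx: 0, 0.7475, 0.759, 0.3197, 0.084, 0 → R0 = 1.9102
x·lx·mx: 0, 0.7475, 1.518, 0.9591, 0.336, 0 → Σ = 3.5606
T = 3.5606 / 1.9102 = 1.863993… → 1.86

1.86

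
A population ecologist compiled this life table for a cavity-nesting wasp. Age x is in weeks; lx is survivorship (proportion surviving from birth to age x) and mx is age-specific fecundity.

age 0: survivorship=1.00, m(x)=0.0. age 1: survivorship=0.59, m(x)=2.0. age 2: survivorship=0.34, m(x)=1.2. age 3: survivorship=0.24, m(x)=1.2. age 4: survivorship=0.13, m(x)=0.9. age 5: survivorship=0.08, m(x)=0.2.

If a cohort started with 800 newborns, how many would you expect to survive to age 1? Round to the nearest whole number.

472

Expected survivors = N0 · l_1 = 800 × 0.59 = 472 → 472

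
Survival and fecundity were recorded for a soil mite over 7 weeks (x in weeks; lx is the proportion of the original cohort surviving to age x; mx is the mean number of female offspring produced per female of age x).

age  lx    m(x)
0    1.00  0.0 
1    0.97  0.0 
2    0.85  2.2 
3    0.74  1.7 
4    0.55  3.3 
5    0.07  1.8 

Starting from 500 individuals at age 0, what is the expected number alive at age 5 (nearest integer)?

Expected survivors = N0 · l_5 = 500 × 0.07 = 35 → 35

35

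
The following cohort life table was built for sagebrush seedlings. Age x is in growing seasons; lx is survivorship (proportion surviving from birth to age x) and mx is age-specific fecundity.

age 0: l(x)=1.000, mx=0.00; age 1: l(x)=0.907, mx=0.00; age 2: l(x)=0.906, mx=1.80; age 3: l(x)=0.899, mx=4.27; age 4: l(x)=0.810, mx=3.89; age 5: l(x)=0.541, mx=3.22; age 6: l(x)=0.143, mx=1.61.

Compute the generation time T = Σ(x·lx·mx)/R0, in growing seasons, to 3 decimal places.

lx·mx: 0, 0, 1.6308, 3.83873, 3.1509, 1.74202, 0.23023 → R0 = 10.59268
x·lx·mx: 0, 0, 3.2616, 11.51619, 12.6036, 8.7101, 1.38138 → Σ = 37.47287
T = 37.47287 / 10.59268 = 3.537619… → 3.538

3.538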